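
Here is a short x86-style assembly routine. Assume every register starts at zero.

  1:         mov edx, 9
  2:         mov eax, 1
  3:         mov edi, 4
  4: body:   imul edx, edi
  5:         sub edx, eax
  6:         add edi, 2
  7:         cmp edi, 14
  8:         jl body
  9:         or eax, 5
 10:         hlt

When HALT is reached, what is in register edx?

mov edx, 9 → edx=9
mov eax, 1 → eax=1
mov edi, 4 → edi=4
imul edx, edi → edx=9*4=36
sub edx, eax → edx=36-1=35
add edi, 2 → edi=4+2=6
cmp edi, 14  (cmp 6,14)
jl body: taken
imul edx, edi → edx=35*6=210
sub edx, eax → edx=210-1=209
add edi, 2 → edi=6+2=8
cmp edi, 14  (cmp 8,14)
jl body: taken
imul edx, edi → edx=209*8=1672
sub edx, eax → edx=1672-1=1671
add edi, 2 → edi=8+2=10
cmp edi, 14  (cmp 10,14)
jl body: taken
imul edx, edi → edx=1671*10=16710
sub edx, eax → edx=16710-1=16709
add edi, 2 → edi=10+2=12
cmp edi, 14  (cmp 12,14)
jl body: taken
imul edx, edi → edx=16709*12=200508
sub edx, eax → edx=200508-1=200507
add edi, 2 → edi=12+2=14
cmp edi, 14  (cmp 14,14)
jl body: not taken
or eax, 5 → eax=1|5=5
halt.

200507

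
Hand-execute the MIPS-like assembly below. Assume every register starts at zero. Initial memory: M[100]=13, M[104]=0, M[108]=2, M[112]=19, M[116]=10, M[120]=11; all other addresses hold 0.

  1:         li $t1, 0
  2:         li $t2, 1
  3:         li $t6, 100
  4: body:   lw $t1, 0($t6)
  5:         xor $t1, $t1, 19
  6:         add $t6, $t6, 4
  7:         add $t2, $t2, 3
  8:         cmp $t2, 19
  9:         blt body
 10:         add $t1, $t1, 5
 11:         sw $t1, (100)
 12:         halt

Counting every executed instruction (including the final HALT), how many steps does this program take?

42

$t1=0
$t2=1
$t6=100
$t1=M[100]=13
$t1=13^19=30
$t6=100+4=104
$t2=1+3=4
cmp $t2, 19  (cmp 4,19)
blt body: taken
$t1=M[104]=0
$t1=0^19=19
$t6=104+4=108
$t2=4+3=7
cmp $t2, 19  (cmp 7,19)
blt body: taken
$t1=M[108]=2
$t1=2^19=17
$t6=108+4=112
$t2=7+3=10
cmp $t2, 19  (cmp 10,19)
blt body: taken
$t1=M[112]=19
$t1=19^19=0
$t6=112+4=116
$t2=10+3=13
cmp $t2, 19  (cmp 13,19)
blt body: taken
$t1=M[116]=10
$t1=10^19=25
$t6=116+4=120
$t2=13+3=16
cmp $t2, 19  (cmp 16,19)
blt body: taken
$t1=M[120]=11
$t1=11^19=24
$t6=120+4=124
$t2=16+3=19
cmp $t2, 19  (cmp 19,19)
blt body: not taken
$t1=24+5=29
sw $t1, (100) → M[100]=29
halt.
Total executed instructions: 42.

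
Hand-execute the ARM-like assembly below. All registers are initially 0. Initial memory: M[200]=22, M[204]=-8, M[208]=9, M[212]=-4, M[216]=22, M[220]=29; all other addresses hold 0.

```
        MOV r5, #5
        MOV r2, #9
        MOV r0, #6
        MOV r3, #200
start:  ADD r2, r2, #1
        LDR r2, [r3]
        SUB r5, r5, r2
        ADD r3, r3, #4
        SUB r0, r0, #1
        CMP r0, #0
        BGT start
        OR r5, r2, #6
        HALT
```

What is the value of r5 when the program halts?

31

MOV r5, #5 → r5=5
MOV r2, #9 → r2=9
MOV r0, #6 → r0=6
MOV r3, #200 → r3=200
ADD r2, r2, #1 → r2=9+1=10
LDR r2, [r3] → r2=M[200]=22
SUB r5, r5, r2 → r5=5-22=-17
ADD r3, r3, #4 → r3=200+4=204
SUB r0, r0, #1 → r0=6-1=5
CMP r0, #0  (cmp 5,0)
BGT start: taken
ADD r2, r2, #1 → r2=22+1=23
LDR r2, [r3] → r2=M[204]=-8
SUB r5, r5, r2 → r5=(-17)-(-8)=-9
ADD r3, r3, #4 → r3=204+4=208
SUB r0, r0, #1 → r0=5-1=4
CMP r0, #0  (cmp 4,0)
BGT start: taken
ADD r2, r2, #1 → r2=(-8)+1=-7
LDR r2, [r3] → r2=M[208]=9
SUB r5, r5, r2 → r5=(-9)-9=-18
ADD r3, r3, #4 → r3=208+4=212
SUB r0, r0, #1 → r0=4-1=3
CMP r0, #0  (cmp 3,0)
BGT start: taken
ADD r2, r2, #1 → r2=9+1=10
LDR r2, [r3] → r2=M[212]=-4
SUB r5, r5, r2 → r5=(-18)-(-4)=-14
ADD r3, r3, #4 → r3=212+4=216
SUB r0, r0, #1 → r0=3-1=2
CMP r0, #0  (cmp 2,0)
BGT start: taken
ADD r2, r2, #1 → r2=(-4)+1=-3
LDR r2, [r3] → r2=M[216]=22
SUB r5, r5, r2 → r5=(-14)-22=-36
ADD r3, r3, #4 → r3=216+4=220
SUB r0, r0, #1 → r0=2-1=1
CMP r0, #0  (cmp 1,0)
BGT start: taken
ADD r2, r2, #1 → r2=22+1=23
LDR r2, [r3] → r2=M[220]=29
SUB r5, r5, r2 → r5=(-36)-29=-65
ADD r3, r3, #4 → r3=220+4=224
SUB r0, r0, #1 → r0=1-1=0
CMP r0, #0  (cmp 0,0)
BGT start: not taken
OR r5, r2, #6 → r5=29|6=31
halt.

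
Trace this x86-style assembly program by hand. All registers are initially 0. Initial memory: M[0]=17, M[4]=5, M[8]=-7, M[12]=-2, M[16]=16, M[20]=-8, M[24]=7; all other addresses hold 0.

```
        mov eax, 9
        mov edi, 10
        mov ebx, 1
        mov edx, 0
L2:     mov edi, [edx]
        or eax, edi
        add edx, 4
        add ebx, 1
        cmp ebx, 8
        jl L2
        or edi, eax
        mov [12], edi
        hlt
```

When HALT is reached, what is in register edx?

eax=9
edi=10
ebx=1
edx=0
edi=M[0]=17
eax=9|17=25
edx=0+4=4
ebx=1+1=2
cmp ebx, 8  (cmp 2,8)
jl L2: taken
edi=M[4]=5
eax=25|5=29
edx=4+4=8
ebx=2+1=3
cmp ebx, 8  (cmp 3,8)
jl L2: taken
edi=M[8]=-7
eax=29|(-7)=-3
edx=8+4=12
ebx=3+1=4
cmp ebx, 8  (cmp 4,8)
jl L2: taken
edi=M[12]=-2
eax=(-3)|(-2)=-1
edx=12+4=16
ebx=4+1=5
cmp ebx, 8  (cmp 5,8)
jl L2: taken
edi=M[16]=16
eax=(-1)|16=-1
edx=16+4=20
ebx=5+1=6
cmp ebx, 8  (cmp 6,8)
jl L2: taken
edi=M[20]=-8
eax=(-1)|(-8)=-1
edx=20+4=24
ebx=6+1=7
cmp ebx, 8  (cmp 7,8)
jl L2: taken
edi=M[24]=7
eax=(-1)|7=-1
edx=24+4=28
ebx=7+1=8
cmp ebx, 8  (cmp 8,8)
jl L2: not taken
edi=7|(-1)=-1
mov [12], edi → M[12]=-1
halt.

28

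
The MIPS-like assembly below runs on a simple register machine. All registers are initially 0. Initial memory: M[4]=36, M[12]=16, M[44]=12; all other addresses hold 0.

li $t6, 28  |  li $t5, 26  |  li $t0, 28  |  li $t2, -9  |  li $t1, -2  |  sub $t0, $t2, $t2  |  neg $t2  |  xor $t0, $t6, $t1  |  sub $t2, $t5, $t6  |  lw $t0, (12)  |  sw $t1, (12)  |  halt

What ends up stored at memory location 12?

$t6=28
$t5=26
$t0=28
$t2=-9
$t1=-2
$t0=(-9)-(-9)=0
$t2=-(-9)=9
$t0=28^(-2)=-30
$t2=26-28=-2
$t0=M[12]=16
sw $t1, (12) → M[12]=-2
halt.

-2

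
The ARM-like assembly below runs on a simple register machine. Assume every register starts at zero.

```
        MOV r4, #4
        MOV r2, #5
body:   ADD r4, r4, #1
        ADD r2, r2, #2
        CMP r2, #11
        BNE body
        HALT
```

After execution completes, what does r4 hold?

r4=4
r2=5
r4=4+1=5
r2=5+2=7
CMP r2, #11  (cmp 7,11)
BNE body: taken
r4=5+1=6
r2=7+2=9
CMP r2, #11  (cmp 9,11)
BNE body: taken
r4=6+1=7
r2=9+2=11
CMP r2, #11  (cmp 11,11)
BNE body: not taken
halt.

7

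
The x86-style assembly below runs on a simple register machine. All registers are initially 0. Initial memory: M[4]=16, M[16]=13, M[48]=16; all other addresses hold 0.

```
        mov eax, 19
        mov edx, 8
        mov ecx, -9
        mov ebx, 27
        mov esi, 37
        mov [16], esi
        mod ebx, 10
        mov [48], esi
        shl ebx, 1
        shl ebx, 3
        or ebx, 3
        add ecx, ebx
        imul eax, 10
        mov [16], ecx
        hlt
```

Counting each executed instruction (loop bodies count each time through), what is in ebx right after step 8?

after mov eax, 19: eax=19
after mov edx, 8: edx=8
after mov ecx, -9: ecx=-9
after mov ebx, 27: ebx=27
after mov esi, 37: esi=37
mov [16], esi → M[16]=37
after mod ebx, 10: ebx=27%10=7
mov [48], esi → M[48]=37
After step 8: ebx = 7.

7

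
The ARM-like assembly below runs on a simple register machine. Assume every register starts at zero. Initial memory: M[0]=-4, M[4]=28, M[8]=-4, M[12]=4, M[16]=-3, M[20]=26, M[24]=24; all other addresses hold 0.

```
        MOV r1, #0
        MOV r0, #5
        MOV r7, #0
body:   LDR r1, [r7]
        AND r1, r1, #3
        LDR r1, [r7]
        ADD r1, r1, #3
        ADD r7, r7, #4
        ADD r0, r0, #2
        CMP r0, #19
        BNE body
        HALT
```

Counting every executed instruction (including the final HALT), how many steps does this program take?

60

MOV r1, #0 → r1=0
MOV r0, #5 → r0=5
MOV r7, #0 → r7=0
LDR r1, [r7] → r1=M[0]=-4
AND r1, r1, #3 → r1=(-4)&3=0
LDR r1, [r7] → r1=M[0]=-4
ADD r1, r1, #3 → r1=(-4)+3=-1
ADD r7, r7, #4 → r7=0+4=4
ADD r0, r0, #2 → r0=5+2=7
CMP r0, #19  (cmp 7,19)
BNE body: taken
LDR r1, [r7] → r1=M[4]=28
AND r1, r1, #3 → r1=28&3=0
LDR r1, [r7] → r1=M[4]=28
ADD r1, r1, #3 → r1=28+3=31
ADD r7, r7, #4 → r7=4+4=8
ADD r0, r0, #2 → r0=7+2=9
CMP r0, #19  (cmp 9,19)
BNE body: taken
LDR r1, [r7] → r1=M[8]=-4
AND r1, r1, #3 → r1=(-4)&3=0
LDR r1, [r7] → r1=M[8]=-4
ADD r1, r1, #3 → r1=(-4)+3=-1
ADD r7, r7, #4 → r7=8+4=12
ADD r0, r0, #2 → r0=9+2=11
CMP r0, #19  (cmp 11,19)
BNE body: taken
LDR r1, [r7] → r1=M[12]=4
AND r1, r1, #3 → r1=4&3=0
LDR r1, [r7] → r1=M[12]=4
ADD r1, r1, #3 → r1=4+3=7
ADD r7, r7, #4 → r7=12+4=16
ADD r0, r0, #2 → r0=11+2=13
CMP r0, #19  (cmp 13,19)
BNE body: taken
LDR r1, [r7] → r1=M[16]=-3
AND r1, r1, #3 → r1=(-3)&3=1
LDR r1, [r7] → r1=M[16]=-3
ADD r1, r1, #3 → r1=(-3)+3=0
ADD r7, r7, #4 → r7=16+4=20
ADD r0, r0, #2 → r0=13+2=15
CMP r0, #19  (cmp 15,19)
BNE body: taken
LDR r1, [r7] → r1=M[20]=26
AND r1, r1, #3 → r1=26&3=2
LDR r1, [r7] → r1=M[20]=26
ADD r1, r1, #3 → r1=26+3=29
ADD r7, r7, #4 → r7=20+4=24
ADD r0, r0, #2 → r0=15+2=17
CMP r0, #19  (cmp 17,19)
BNE body: taken
LDR r1, [r7] → r1=M[24]=24
AND r1, r1, #3 → r1=24&3=0
LDR r1, [r7] → r1=M[24]=24
ADD r1, r1, #3 → r1=24+3=27
ADD r7, r7, #4 → r7=24+4=28
ADD r0, r0, #2 → r0=17+2=19
CMP r0, #19  (cmp 19,19)
BNE body: not taken
halt.
Total executed instructions: 60.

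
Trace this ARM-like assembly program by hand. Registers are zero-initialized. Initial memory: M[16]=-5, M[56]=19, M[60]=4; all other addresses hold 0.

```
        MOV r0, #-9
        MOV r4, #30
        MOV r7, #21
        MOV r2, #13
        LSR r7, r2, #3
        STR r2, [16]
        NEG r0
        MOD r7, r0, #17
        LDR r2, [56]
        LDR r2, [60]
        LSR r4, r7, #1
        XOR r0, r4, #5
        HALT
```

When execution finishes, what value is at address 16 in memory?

13

MOV r0, #-9 → r0=-9
MOV r4, #30 → r4=30
MOV r7, #21 → r7=21
MOV r2, #13 → r2=13
LSR r7, r2, #3 → r7=13>>3=1
STR r2, [16] → M[16]=13
NEG r0 → r0=-(-9)=9
MOD r7, r0, #17 → r7=9%17=9
LDR r2, [56] → r2=M[56]=19
LDR r2, [60] → r2=M[60]=4
LSR r4, r7, #1 → r4=9>>1=4
XOR r0, r4, #5 → r0=4^5=1
halt.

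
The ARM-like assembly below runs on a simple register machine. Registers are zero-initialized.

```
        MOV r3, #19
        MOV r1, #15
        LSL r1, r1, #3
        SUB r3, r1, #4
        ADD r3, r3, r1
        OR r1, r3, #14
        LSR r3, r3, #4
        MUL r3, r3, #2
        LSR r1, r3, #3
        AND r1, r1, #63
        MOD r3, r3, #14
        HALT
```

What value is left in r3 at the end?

MOV r3, #19 → r3=19
MOV r1, #15 → r1=15
LSL r1, r1, #3 → r1=15<<3=120
SUB r3, r1, #4 → r3=120-4=116
ADD r3, r3, r1 → r3=116+120=236
OR r1, r3, #14 → r1=236|14=238
LSR r3, r3, #4 → r3=236>>4=14
MUL r3, r3, #2 → r3=14*2=28
LSR r1, r3, #3 → r1=28>>3=3
AND r1, r1, #63 → r1=3&63=3
MOD r3, r3, #14 → r3=28%14=0
halt.

0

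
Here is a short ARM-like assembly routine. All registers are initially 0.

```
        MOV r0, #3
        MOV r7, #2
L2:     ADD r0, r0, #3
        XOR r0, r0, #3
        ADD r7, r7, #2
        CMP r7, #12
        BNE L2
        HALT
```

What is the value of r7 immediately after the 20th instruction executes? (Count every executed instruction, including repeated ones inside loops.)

10

after MOV r0, #3: r0=3
after MOV r7, #2: r7=2
after ADD r0, r0, #3: r0=3+3=6
after XOR r0, r0, #3: r0=6^3=5
after ADD r7, r7, #2: r7=2+2=4
CMP r7, #12  (cmp 4,12)
BNE L2: taken
after ADD r0, r0, #3: r0=5+3=8
after XOR r0, r0, #3: r0=8^3=11
after ADD r7, r7, #2: r7=4+2=6
CMP r7, #12  (cmp 6,12)
BNE L2: taken
after ADD r0, r0, #3: r0=11+3=14
after XOR r0, r0, #3: r0=14^3=13
after ADD r7, r7, #2: r7=6+2=8
CMP r7, #12  (cmp 8,12)
BNE L2: taken
after ADD r0, r0, #3: r0=13+3=16
after XOR r0, r0, #3: r0=16^3=19
after ADD r7, r7, #2: r7=8+2=10
After step 20: r7 = 10.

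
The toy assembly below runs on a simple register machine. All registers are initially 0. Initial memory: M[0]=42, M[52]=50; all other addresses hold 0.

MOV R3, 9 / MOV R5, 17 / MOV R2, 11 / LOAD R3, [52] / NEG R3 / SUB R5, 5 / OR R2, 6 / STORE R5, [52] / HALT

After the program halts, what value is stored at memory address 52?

12

R3=9
R5=17
R2=11
R3=M[52]=50
R3=-(50)=-50
R5=17-5=12
R2=11|6=15
STORE R5, [52] → M[52]=12
halt.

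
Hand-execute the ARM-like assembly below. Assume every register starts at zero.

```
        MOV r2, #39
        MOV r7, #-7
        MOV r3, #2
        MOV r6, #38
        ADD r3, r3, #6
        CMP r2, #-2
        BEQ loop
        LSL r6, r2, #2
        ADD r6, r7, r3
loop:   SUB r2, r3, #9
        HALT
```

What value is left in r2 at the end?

MOV r2, #39 → r2=39
MOV r7, #-7 → r7=-7
MOV r3, #2 → r3=2
MOV r6, #38 → r6=38
ADD r3, r3, #6 → r3=2+6=8
CMP r2, #-2  (cmp 39,-2)
BEQ loop: not taken
LSL r6, r2, #2 → r6=39<<2=156
ADD r6, r7, r3 → r6=(-7)+8=1
SUB r2, r3, #9 → r2=8-9=-1
halt.

-1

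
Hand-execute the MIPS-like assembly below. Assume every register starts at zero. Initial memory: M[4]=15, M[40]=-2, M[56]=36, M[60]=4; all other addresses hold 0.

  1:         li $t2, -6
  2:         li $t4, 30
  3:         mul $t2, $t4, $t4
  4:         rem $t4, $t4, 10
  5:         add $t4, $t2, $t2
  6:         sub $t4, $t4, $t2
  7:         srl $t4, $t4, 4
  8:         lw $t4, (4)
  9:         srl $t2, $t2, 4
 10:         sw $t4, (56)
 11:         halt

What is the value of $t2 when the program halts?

56

$t2=-6
$t4=30
$t2=30*30=900
$t4=30%10=0
$t4=900+900=1800
$t4=1800-900=900
$t4=900>>4=56
$t4=M[4]=15
$t2=900>>4=56
sw $t4, (56) → M[56]=15
halt.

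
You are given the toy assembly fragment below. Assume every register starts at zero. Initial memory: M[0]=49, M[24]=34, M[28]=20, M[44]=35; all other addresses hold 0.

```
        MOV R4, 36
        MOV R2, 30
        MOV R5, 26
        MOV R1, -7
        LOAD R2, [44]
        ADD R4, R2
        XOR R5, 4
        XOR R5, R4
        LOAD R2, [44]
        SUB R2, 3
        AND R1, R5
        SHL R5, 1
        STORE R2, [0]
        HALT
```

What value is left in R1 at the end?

89

after MOV R4, 36: R4=36
after MOV R2, 30: R2=30
after MOV R5, 26: R5=26
after MOV R1, -7: R1=-7
after LOAD R2, [44]: R2=M[44]=35
after ADD R4, R2: R4=36+35=71
after XOR R5, 4: R5=26^4=30
after XOR R5, R4: R5=30^71=89
after LOAD R2, [44]: R2=M[44]=35
after SUB R2, 3: R2=35-3=32
after AND R1, R5: R1=(-7)&89=89
after SHL R5, 1: R5=89<<1=178
STORE R2, [0] → M[0]=32
halt.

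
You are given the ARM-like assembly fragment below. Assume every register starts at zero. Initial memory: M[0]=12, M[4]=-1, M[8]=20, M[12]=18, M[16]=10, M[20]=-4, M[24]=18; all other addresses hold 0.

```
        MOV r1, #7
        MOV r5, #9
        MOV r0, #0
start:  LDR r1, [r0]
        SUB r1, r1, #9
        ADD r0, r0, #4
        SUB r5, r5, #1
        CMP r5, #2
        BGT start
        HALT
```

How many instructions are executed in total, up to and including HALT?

after MOV r1, #7: r1=7
after MOV r5, #9: r5=9
after MOV r0, #0: r0=0
after LDR r1, [r0]: r1=M[0]=12
after SUB r1, r1, #9: r1=12-9=3
after ADD r0, r0, #4: r0=0+4=4
after SUB r5, r5, #1: r5=9-1=8
CMP r5, #2  (cmp 8,2)
BGT start: taken
after LDR r1, [r0]: r1=M[4]=-1
after SUB r1, r1, #9: r1=(-1)-9=-10
after ADD r0, r0, #4: r0=4+4=8
after SUB r5, r5, #1: r5=8-1=7
CMP r5, #2  (cmp 7,2)
BGT start: taken
after LDR r1, [r0]: r1=M[8]=20
after SUB r1, r1, #9: r1=20-9=11
after ADD r0, r0, #4: r0=8+4=12
after SUB r5, r5, #1: r5=7-1=6
CMP r5, #2  (cmp 6,2)
BGT start: taken
after LDR r1, [r0]: r1=M[12]=18
after SUB r1, r1, #9: r1=18-9=9
after ADD r0, r0, #4: r0=12+4=16
after SUB r5, r5, #1: r5=6-1=5
CMP r5, #2  (cmp 5,2)
BGT start: taken
after LDR r1, [r0]: r1=M[16]=10
after SUB r1, r1, #9: r1=10-9=1
after ADD r0, r0, #4: r0=16+4=20
after SUB r5, r5, #1: r5=5-1=4
CMP r5, #2  (cmp 4,2)
BGT start: taken
after LDR r1, [r0]: r1=M[20]=-4
after SUB r1, r1, #9: r1=(-4)-9=-13
after ADD r0, r0, #4: r0=20+4=24
after SUB r5, r5, #1: r5=4-1=3
CMP r5, #2  (cmp 3,2)
BGT start: taken
after LDR r1, [r0]: r1=M[24]=18
after SUB r1, r1, #9: r1=18-9=9
after ADD r0, r0, #4: r0=24+4=28
after SUB r5, r5, #1: r5=3-1=2
CMP r5, #2  (cmp 2,2)
BGT start: not taken
halt.
Total executed instructions: 46.

46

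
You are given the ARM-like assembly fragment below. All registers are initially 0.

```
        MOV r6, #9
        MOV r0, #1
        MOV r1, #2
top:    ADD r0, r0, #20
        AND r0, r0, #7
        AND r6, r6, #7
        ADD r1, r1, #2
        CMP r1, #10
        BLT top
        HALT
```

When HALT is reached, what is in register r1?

10

r6=9
r0=1
r1=2
r0=1+20=21
r0=21&7=5
r6=9&7=1
r1=2+2=4
CMP r1, #10  (cmp 4,10)
BLT top: taken
r0=5+20=25
r0=25&7=1
r6=1&7=1
r1=4+2=6
CMP r1, #10  (cmp 6,10)
BLT top: taken
r0=1+20=21
r0=21&7=5
r6=1&7=1
r1=6+2=8
CMP r1, #10  (cmp 8,10)
BLT top: taken
r0=5+20=25
r0=25&7=1
r6=1&7=1
r1=8+2=10
CMP r1, #10  (cmp 10,10)
BLT top: not taken
halt.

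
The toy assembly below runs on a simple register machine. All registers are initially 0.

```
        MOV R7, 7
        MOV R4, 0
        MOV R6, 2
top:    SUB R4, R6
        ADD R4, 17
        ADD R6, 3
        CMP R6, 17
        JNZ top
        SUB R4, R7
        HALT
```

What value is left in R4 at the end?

R7=7
R4=0
R6=2
R4=0-2=-2
R4=(-2)+17=15
R6=2+3=5
CMP R6, 17  (cmp 5,17)
JNZ top: taken
R4=15-5=10
R4=10+17=27
R6=5+3=8
CMP R6, 17  (cmp 8,17)
JNZ top: taken
R4=27-8=19
R4=19+17=36
R6=8+3=11
CMP R6, 17  (cmp 11,17)
JNZ top: taken
R4=36-11=25
R4=25+17=42
R6=11+3=14
CMP R6, 17  (cmp 14,17)
JNZ top: taken
R4=42-14=28
R4=28+17=45
R6=14+3=17
CMP R6, 17  (cmp 17,17)
JNZ top: not taken
R4=45-7=38
halt.

38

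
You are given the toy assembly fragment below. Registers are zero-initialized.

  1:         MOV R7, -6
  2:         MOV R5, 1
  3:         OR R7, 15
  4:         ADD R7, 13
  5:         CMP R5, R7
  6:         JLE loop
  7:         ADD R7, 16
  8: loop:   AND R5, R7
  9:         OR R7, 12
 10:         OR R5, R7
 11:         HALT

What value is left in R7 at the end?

12

R7=-6
R5=1
R7=(-6)|15=-1
R7=(-1)+13=12
CMP R5, R7  (cmp 1,12)
JLE loop: taken
R5=1&12=0
R7=12|12=12
R5=0|12=12
halt.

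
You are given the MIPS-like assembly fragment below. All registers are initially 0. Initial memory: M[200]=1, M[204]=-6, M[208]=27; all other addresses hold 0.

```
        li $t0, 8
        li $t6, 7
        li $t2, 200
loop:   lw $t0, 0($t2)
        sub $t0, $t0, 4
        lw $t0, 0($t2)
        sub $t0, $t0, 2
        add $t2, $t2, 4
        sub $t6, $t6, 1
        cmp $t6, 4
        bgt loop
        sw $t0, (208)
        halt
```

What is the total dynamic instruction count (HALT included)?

li $t0, 8 → $t0=8
li $t6, 7 → $t6=7
li $t2, 200 → $t2=200
lw $t0, 0($t2) → $t0=M[200]=1
sub $t0, $t0, 4 → $t0=1-4=-3
lw $t0, 0($t2) → $t0=M[200]=1
sub $t0, $t0, 2 → $t0=1-2=-1
add $t2, $t2, 4 → $t2=200+4=204
sub $t6, $t6, 1 → $t6=7-1=6
cmp $t6, 4  (cmp 6,4)
bgt loop: taken
lw $t0, 0($t2) → $t0=M[204]=-6
sub $t0, $t0, 4 → $t0=(-6)-4=-10
lw $t0, 0($t2) → $t0=M[204]=-6
sub $t0, $t0, 2 → $t0=(-6)-2=-8
add $t2, $t2, 4 → $t2=204+4=208
sub $t6, $t6, 1 → $t6=6-1=5
cmp $t6, 4  (cmp 5,4)
bgt loop: taken
lw $t0, 0($t2) → $t0=M[208]=27
sub $t0, $t0, 4 → $t0=27-4=23
lw $t0, 0($t2) → $t0=M[208]=27
sub $t0, $t0, 2 → $t0=27-2=25
add $t2, $t2, 4 → $t2=208+4=212
sub $t6, $t6, 1 → $t6=5-1=4
cmp $t6, 4  (cmp 4,4)
bgt loop: not taken
sw $t0, (208) → M[208]=25
halt.
Total executed instructions: 29.

29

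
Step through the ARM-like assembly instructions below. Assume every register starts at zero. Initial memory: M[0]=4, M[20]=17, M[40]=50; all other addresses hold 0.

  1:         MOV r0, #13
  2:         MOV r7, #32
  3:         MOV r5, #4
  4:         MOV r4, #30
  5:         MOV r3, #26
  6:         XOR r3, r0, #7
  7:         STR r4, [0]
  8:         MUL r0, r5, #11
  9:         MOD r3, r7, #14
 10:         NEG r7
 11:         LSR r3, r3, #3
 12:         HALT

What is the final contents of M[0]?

after MOV r0, #13: r0=13
after MOV r7, #32: r7=32
after MOV r5, #4: r5=4
after MOV r4, #30: r4=30
after MOV r3, #26: r3=26
after XOR r3, r0, #7: r3=13^7=10
STR r4, [0] → M[0]=30
after MUL r0, r5, #11: r0=4*11=44
after MOD r3, r7, #14: r3=32%14=4
after NEG r7: r7=-(32)=-32
after LSR r3, r3, #3: r3=4>>3=0
halt.

30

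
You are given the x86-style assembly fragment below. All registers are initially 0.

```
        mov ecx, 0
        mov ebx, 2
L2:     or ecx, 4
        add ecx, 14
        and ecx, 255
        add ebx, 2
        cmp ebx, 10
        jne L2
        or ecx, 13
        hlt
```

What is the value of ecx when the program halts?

after mov ecx, 0: ecx=0
after mov ebx, 2: ebx=2
after or ecx, 4: ecx=0|4=4
after add ecx, 14: ecx=4+14=18
after and ecx, 255: ecx=18&255=18
after add ebx, 2: ebx=2+2=4
cmp ebx, 10  (cmp 4,10)
jne L2: taken
after or ecx, 4: ecx=18|4=22
after add ecx, 14: ecx=22+14=36
after and ecx, 255: ecx=36&255=36
after add ebx, 2: ebx=4+2=6
cmp ebx, 10  (cmp 6,10)
jne L2: taken
after or ecx, 4: ecx=36|4=36
after add ecx, 14: ecx=36+14=50
after and ecx, 255: ecx=50&255=50
after add ebx, 2: ebx=6+2=8
cmp ebx, 10  (cmp 8,10)
jne L2: taken
after or ecx, 4: ecx=50|4=54
after add ecx, 14: ecx=54+14=68
after and ecx, 255: ecx=68&255=68
after add ebx, 2: ebx=8+2=10
cmp ebx, 10  (cmp 10,10)
jne L2: not taken
after or ecx, 13: ecx=68|13=77
halt.

77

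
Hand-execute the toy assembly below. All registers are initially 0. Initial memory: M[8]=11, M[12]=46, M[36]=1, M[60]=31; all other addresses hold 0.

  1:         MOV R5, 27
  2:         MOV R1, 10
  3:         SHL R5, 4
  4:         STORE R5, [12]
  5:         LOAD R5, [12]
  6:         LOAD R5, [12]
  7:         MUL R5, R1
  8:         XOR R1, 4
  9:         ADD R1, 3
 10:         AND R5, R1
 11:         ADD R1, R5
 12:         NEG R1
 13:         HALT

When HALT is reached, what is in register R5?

0

after MOV R5, 27: R5=27
after MOV R1, 10: R1=10
after SHL R5, 4: R5=27<<4=432
STORE R5, [12] → M[12]=432
after LOAD R5, [12]: R5=M[12]=432
after LOAD R5, [12]: R5=M[12]=432
after MUL R5, R1: R5=432*10=4320
after XOR R1, 4: R1=10^4=14
after ADD R1, 3: R1=14+3=17
after AND R5, R1: R5=4320&17=0
after ADD R1, R5: R1=17+0=17
after NEG R1: R1=-(17)=-17
halt.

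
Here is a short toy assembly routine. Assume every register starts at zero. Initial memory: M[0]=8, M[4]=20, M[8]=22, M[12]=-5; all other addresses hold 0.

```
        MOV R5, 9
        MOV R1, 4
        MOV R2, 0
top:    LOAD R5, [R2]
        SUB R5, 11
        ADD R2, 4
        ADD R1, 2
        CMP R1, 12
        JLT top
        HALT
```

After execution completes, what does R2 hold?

16

MOV R5, 9 → R5=9
MOV R1, 4 → R1=4
MOV R2, 0 → R2=0
LOAD R5, [R2] → R5=M[0]=8
SUB R5, 11 → R5=8-11=-3
ADD R2, 4 → R2=0+4=4
ADD R1, 2 → R1=4+2=6
CMP R1, 12  (cmp 6,12)
JLT top: taken
LOAD R5, [R2] → R5=M[4]=20
SUB R5, 11 → R5=20-11=9
ADD R2, 4 → R2=4+4=8
ADD R1, 2 → R1=6+2=8
CMP R1, 12  (cmp 8,12)
JLT top: taken
LOAD R5, [R2] → R5=M[8]=22
SUB R5, 11 → R5=22-11=11
ADD R2, 4 → R2=8+4=12
ADD R1, 2 → R1=8+2=10
CMP R1, 12  (cmp 10,12)
JLT top: taken
LOAD R5, [R2] → R5=M[12]=-5
SUB R5, 11 → R5=(-5)-11=-16
ADD R2, 4 → R2=12+4=16
ADD R1, 2 → R1=10+2=12
CMP R1, 12  (cmp 12,12)
JLT top: not taken
halt.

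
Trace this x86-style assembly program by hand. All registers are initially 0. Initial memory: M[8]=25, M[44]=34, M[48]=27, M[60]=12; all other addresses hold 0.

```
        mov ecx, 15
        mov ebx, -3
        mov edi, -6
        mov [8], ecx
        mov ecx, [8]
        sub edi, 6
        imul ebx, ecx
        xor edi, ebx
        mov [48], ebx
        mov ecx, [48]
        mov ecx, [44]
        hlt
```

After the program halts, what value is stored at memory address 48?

-45

ecx=15
ebx=-3
edi=-6
mov [8], ecx → M[8]=15
ecx=M[8]=15
edi=(-6)-6=-12
ebx=(-3)*15=-45
edi=(-12)^(-45)=39
mov [48], ebx → M[48]=-45
ecx=M[48]=-45
ecx=M[44]=34
halt.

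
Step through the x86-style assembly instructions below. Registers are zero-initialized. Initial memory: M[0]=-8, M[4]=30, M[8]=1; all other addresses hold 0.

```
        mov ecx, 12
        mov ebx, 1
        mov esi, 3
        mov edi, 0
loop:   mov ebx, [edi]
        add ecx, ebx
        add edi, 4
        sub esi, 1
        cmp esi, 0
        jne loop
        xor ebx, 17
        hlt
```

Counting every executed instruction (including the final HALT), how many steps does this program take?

24

ecx=12
ebx=1
esi=3
edi=0
ebx=M[0]=-8
ecx=12+(-8)=4
edi=0+4=4
esi=3-1=2
cmp esi, 0  (cmp 2,0)
jne loop: taken
ebx=M[4]=30
ecx=4+30=34
edi=4+4=8
esi=2-1=1
cmp esi, 0  (cmp 1,0)
jne loop: taken
ebx=M[8]=1
ecx=34+1=35
edi=8+4=12
esi=1-1=0
cmp esi, 0  (cmp 0,0)
jne loop: not taken
ebx=1^17=16
halt.
Total executed instructions: 24.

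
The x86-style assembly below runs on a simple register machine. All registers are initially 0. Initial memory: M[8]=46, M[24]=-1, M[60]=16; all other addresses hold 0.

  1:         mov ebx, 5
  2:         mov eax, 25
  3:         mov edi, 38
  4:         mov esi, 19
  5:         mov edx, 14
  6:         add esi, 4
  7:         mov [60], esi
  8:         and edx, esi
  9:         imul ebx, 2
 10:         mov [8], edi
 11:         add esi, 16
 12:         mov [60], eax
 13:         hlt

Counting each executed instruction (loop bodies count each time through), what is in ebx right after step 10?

10

after mov ebx, 5: ebx=5
after mov eax, 25: eax=25
after mov edi, 38: edi=38
after mov esi, 19: esi=19
after mov edx, 14: edx=14
after add esi, 4: esi=19+4=23
mov [60], esi → M[60]=23
after and edx, esi: edx=14&23=6
after imul ebx, 2: ebx=5*2=10
mov [8], edi → M[8]=38
After step 10: ebx = 10.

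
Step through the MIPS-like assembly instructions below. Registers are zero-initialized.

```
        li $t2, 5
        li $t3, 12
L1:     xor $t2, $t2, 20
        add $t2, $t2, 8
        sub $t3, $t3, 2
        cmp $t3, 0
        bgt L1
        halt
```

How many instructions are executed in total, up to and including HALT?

33

$t2=5
$t3=12
$t2=5^20=17
$t2=17+8=25
$t3=12-2=10
cmp $t3, 0  (cmp 10,0)
bgt L1: taken
$t2=25^20=13
$t2=13+8=21
$t3=10-2=8
cmp $t3, 0  (cmp 8,0)
bgt L1: taken
$t2=21^20=1
$t2=1+8=9
$t3=8-2=6
cmp $t3, 0  (cmp 6,0)
bgt L1: taken
$t2=9^20=29
$t2=29+8=37
$t3=6-2=4
cmp $t3, 0  (cmp 4,0)
bgt L1: taken
$t2=37^20=49
$t2=49+8=57
$t3=4-2=2
cmp $t3, 0  (cmp 2,0)
bgt L1: taken
$t2=57^20=45
$t2=45+8=53
$t3=2-2=0
cmp $t3, 0  (cmp 0,0)
bgt L1: not taken
halt.
Total executed instructions: 33.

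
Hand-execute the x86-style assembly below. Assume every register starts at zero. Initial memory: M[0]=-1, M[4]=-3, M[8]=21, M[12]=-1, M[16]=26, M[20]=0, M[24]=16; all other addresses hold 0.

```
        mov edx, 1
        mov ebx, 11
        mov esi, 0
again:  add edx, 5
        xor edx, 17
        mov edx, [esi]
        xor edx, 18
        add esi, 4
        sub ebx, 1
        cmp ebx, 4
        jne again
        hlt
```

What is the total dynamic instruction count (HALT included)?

mov edx, 1 → edx=1
mov ebx, 11 → ebx=11
mov esi, 0 → esi=0
add edx, 5 → edx=1+5=6
xor edx, 17 → edx=6^17=23
mov edx, [esi] → edx=M[0]=-1
xor edx, 18 → edx=(-1)^18=-19
add esi, 4 → esi=0+4=4
sub ebx, 1 → ebx=11-1=10
cmp ebx, 4  (cmp 10,4)
jne again: taken
add edx, 5 → edx=(-19)+5=-14
xor edx, 17 → edx=(-14)^17=-29
mov edx, [esi] → edx=M[4]=-3
xor edx, 18 → edx=(-3)^18=-17
add esi, 4 → esi=4+4=8
sub ebx, 1 → ebx=10-1=9
cmp ebx, 4  (cmp 9,4)
jne again: taken
add edx, 5 → edx=(-17)+5=-12
xor edx, 17 → edx=(-12)^17=-27
mov edx, [esi] → edx=M[8]=21
xor edx, 18 → edx=21^18=7
add esi, 4 → esi=8+4=12
sub ebx, 1 → ebx=9-1=8
cmp ebx, 4  (cmp 8,4)
jne again: taken
add edx, 5 → edx=7+5=12
xor edx, 17 → edx=12^17=29
mov edx, [esi] → edx=M[12]=-1
xor edx, 18 → edx=(-1)^18=-19
add esi, 4 → esi=12+4=16
sub ebx, 1 → ebx=8-1=7
cmp ebx, 4  (cmp 7,4)
jne again: taken
add edx, 5 → edx=(-19)+5=-14
xor edx, 17 → edx=(-14)^17=-29
mov edx, [esi] → edx=M[16]=26
xor edx, 18 → edx=26^18=8
add esi, 4 → esi=16+4=20
sub ebx, 1 → ebx=7-1=6
cmp ebx, 4  (cmp 6,4)
jne again: taken
add edx, 5 → edx=8+5=13
xor edx, 17 → edx=13^17=28
mov edx, [esi] → edx=M[20]=0
xor edx, 18 → edx=0^18=18
add esi, 4 → esi=20+4=24
sub ebx, 1 → ebx=6-1=5
cmp ebx, 4  (cmp 5,4)
jne again: taken
add edx, 5 → edx=18+5=23
xor edx, 17 → edx=23^17=6
mov edx, [esi] → edx=M[24]=16
xor edx, 18 → edx=16^18=2
add esi, 4 → esi=24+4=28
sub ebx, 1 → ebx=5-1=4
cmp ebx, 4  (cmp 4,4)
jne again: not taken
halt.
Total executed instructions: 60.

60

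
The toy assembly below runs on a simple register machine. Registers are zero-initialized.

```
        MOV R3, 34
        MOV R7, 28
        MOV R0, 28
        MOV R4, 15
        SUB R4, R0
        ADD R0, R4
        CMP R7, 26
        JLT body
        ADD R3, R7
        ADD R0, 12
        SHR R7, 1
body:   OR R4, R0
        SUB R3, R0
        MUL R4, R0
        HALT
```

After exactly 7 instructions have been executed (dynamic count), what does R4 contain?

R3=34
R7=28
R0=28
R4=15
R4=15-28=-13
R0=28+(-13)=15
CMP R7, 26  (cmp 28,26)
After step 7: R4 = -13.

-13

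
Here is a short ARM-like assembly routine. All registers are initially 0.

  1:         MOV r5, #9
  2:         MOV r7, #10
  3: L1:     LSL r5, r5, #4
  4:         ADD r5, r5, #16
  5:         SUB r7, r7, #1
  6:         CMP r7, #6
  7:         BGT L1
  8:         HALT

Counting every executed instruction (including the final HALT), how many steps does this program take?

23

after MOV r5, #9: r5=9
after MOV r7, #10: r7=10
after LSL r5, r5, #4: r5=9<<4=144
after ADD r5, r5, #16: r5=144+16=160
after SUB r7, r7, #1: r7=10-1=9
CMP r7, #6  (cmp 9,6)
BGT L1: taken
after LSL r5, r5, #4: r5=160<<4=2560
after ADD r5, r5, #16: r5=2560+16=2576
after SUB r7, r7, #1: r7=9-1=8
CMP r7, #6  (cmp 8,6)
BGT L1: taken
after LSL r5, r5, #4: r5=2576<<4=41216
after ADD r5, r5, #16: r5=41216+16=41232
after SUB r7, r7, #1: r7=8-1=7
CMP r7, #6  (cmp 7,6)
BGT L1: taken
after LSL r5, r5, #4: r5=41232<<4=659712
after ADD r5, r5, #16: r5=659712+16=659728
after SUB r7, r7, #1: r7=7-1=6
CMP r7, #6  (cmp 6,6)
BGT L1: not taken
halt.
Total executed instructions: 23.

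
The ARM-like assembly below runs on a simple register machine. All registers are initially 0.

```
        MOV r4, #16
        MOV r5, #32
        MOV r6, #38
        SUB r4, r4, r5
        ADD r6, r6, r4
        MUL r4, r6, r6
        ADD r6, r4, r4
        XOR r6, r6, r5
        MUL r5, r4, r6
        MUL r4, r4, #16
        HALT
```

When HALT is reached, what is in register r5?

r4=16
r5=32
r6=38
r4=16-32=-16
r6=38+(-16)=22
r4=22*22=484
r6=484+484=968
r6=968^32=1000
r5=484*1000=484000
r4=484*16=7744
halt.

484000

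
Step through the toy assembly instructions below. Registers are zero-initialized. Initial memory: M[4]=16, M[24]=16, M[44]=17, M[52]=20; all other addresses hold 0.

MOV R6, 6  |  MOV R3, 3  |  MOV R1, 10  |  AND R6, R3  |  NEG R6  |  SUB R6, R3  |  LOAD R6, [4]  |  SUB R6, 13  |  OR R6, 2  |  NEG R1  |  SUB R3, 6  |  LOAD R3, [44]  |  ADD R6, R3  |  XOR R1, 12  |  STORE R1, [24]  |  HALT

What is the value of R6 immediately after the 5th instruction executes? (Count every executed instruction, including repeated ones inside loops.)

-2

R6=6
R3=3
R1=10
R6=6&3=2
R6=-(2)=-2
After step 5: R6 = -2.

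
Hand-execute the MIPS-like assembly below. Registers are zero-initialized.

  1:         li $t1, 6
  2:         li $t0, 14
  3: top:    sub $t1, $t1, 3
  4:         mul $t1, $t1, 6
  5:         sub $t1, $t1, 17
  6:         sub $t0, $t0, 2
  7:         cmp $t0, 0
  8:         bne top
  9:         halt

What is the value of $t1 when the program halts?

-279929

$t1=6
$t0=14
$t1=6-3=3
$t1=3*6=18
$t1=18-17=1
$t0=14-2=12
cmp $t0, 0  (cmp 12,0)
bne top: taken
$t1=1-3=-2
$t1=(-2)*6=-12
$t1=(-12)-17=-29
$t0=12-2=10
cmp $t0, 0  (cmp 10,0)
bne top: taken
$t1=(-29)-3=-32
$t1=(-32)*6=-192
$t1=(-192)-17=-209
$t0=10-2=8
cmp $t0, 0  (cmp 8,0)
bne top: taken
$t1=(-209)-3=-212
$t1=(-212)*6=-1272
$t1=(-1272)-17=-1289
$t0=8-2=6
cmp $t0, 0  (cmp 6,0)
bne top: taken
$t1=(-1289)-3=-1292
$t1=(-1292)*6=-7752
$t1=(-7752)-17=-7769
$t0=6-2=4
cmp $t0, 0  (cmp 4,0)
bne top: taken
$t1=(-7769)-3=-7772
$t1=(-7772)*6=-46632
$t1=(-46632)-17=-46649
$t0=4-2=2
cmp $t0, 0  (cmp 2,0)
bne top: taken
$t1=(-46649)-3=-46652
$t1=(-46652)*6=-279912
$t1=(-279912)-17=-279929
$t0=2-2=0
cmp $t0, 0  (cmp 0,0)
bne top: not taken
halt.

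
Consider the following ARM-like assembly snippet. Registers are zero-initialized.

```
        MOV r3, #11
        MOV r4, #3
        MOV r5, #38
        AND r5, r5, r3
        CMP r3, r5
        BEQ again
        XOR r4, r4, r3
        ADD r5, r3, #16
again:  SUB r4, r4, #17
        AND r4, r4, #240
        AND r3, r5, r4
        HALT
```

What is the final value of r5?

27

MOV r3, #11 → r3=11
MOV r4, #3 → r4=3
MOV r5, #38 → r5=38
AND r5, r5, r3 → r5=38&11=2
CMP r3, r5  (cmp 11,2)
BEQ again: not taken
XOR r4, r4, r3 → r4=3^11=8
ADD r5, r3, #16 → r5=11+16=27
SUB r4, r4, #17 → r4=8-17=-9
AND r4, r4, #240 → r4=(-9)&240=240
AND r3, r5, r4 → r3=27&240=16
halt.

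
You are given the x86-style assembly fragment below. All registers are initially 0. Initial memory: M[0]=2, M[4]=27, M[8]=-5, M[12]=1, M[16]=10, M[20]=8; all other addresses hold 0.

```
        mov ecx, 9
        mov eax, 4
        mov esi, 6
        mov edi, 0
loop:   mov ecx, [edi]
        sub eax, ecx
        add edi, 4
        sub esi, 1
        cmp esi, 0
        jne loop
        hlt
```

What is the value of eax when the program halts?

-39

mov ecx, 9 → ecx=9
mov eax, 4 → eax=4
mov esi, 6 → esi=6
mov edi, 0 → edi=0
mov ecx, [edi] → ecx=M[0]=2
sub eax, ecx → eax=4-2=2
add edi, 4 → edi=0+4=4
sub esi, 1 → esi=6-1=5
cmp esi, 0  (cmp 5,0)
jne loop: taken
mov ecx, [edi] → ecx=M[4]=27
sub eax, ecx → eax=2-27=-25
add edi, 4 → edi=4+4=8
sub esi, 1 → esi=5-1=4
cmp esi, 0  (cmp 4,0)
jne loop: taken
mov ecx, [edi] → ecx=M[8]=-5
sub eax, ecx → eax=(-25)-(-5)=-20
add edi, 4 → edi=8+4=12
sub esi, 1 → esi=4-1=3
cmp esi, 0  (cmp 3,0)
jne loop: taken
mov ecx, [edi] → ecx=M[12]=1
sub eax, ecx → eax=(-20)-1=-21
add edi, 4 → edi=12+4=16
sub esi, 1 → esi=3-1=2
cmp esi, 0  (cmp 2,0)
jne loop: taken
mov ecx, [edi] → ecx=M[16]=10
sub eax, ecx → eax=(-21)-10=-31
add edi, 4 → edi=16+4=20
sub esi, 1 → esi=2-1=1
cmp esi, 0  (cmp 1,0)
jne loop: taken
mov ecx, [edi] → ecx=M[20]=8
sub eax, ecx → eax=(-31)-8=-39
add edi, 4 → edi=20+4=24
sub esi, 1 → esi=1-1=0
cmp esi, 0  (cmp 0,0)
jne loop: not taken
halt.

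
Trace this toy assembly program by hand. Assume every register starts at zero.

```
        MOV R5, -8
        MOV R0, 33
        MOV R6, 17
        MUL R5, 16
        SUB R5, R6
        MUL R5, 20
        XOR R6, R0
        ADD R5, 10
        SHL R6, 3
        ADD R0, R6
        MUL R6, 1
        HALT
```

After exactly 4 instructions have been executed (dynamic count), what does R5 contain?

-128

R5=-8
R0=33
R6=17
R5=(-8)*16=-128
After step 4: R5 = -128.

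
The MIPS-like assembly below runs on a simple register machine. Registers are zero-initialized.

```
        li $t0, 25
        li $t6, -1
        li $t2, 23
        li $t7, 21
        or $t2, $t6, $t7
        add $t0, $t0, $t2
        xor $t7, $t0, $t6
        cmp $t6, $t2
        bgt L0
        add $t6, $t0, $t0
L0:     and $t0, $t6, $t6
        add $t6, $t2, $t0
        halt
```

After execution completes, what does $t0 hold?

48

li $t0, 25 → $t0=25
li $t6, -1 → $t6=-1
li $t2, 23 → $t2=23
li $t7, 21 → $t7=21
or $t2, $t6, $t7 → $t2=(-1)|21=-1
add $t0, $t0, $t2 → $t0=25+(-1)=24
xor $t7, $t0, $t6 → $t7=24^(-1)=-25
cmp $t6, $t2  (cmp -1,-1)
bgt L0: not taken
add $t6, $t0, $t0 → $t6=24+24=48
and $t0, $t6, $t6 → $t0=48&48=48
add $t6, $t2, $t0 → $t6=(-1)+48=47
halt.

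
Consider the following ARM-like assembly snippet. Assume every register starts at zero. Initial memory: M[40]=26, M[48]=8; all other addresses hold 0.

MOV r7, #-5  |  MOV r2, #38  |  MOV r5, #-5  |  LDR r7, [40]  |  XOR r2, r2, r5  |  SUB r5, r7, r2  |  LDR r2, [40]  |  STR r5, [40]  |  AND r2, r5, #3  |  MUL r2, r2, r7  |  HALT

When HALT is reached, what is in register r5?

MOV r7, #-5 → r7=-5
MOV r2, #38 → r2=38
MOV r5, #-5 → r5=-5
LDR r7, [40] → r7=M[40]=26
XOR r2, r2, r5 → r2=38^(-5)=-35
SUB r5, r7, r2 → r5=26-(-35)=61
LDR r2, [40] → r2=M[40]=26
STR r5, [40] → M[40]=61
AND r2, r5, #3 → r2=61&3=1
MUL r2, r2, r7 → r2=1*26=26
halt.

61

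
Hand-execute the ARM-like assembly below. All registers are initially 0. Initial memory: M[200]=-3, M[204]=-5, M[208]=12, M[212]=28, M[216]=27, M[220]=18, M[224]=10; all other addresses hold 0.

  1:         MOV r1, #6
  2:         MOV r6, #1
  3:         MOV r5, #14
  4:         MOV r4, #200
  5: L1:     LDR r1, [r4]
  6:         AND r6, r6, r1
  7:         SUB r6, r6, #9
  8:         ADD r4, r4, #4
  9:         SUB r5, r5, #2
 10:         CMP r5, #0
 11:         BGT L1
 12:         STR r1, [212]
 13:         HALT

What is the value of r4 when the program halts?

MOV r1, #6 → r1=6
MOV r6, #1 → r6=1
MOV r5, #14 → r5=14
MOV r4, #200 → r4=200
LDR r1, [r4] → r1=M[200]=-3
AND r6, r6, r1 → r6=1&(-3)=1
SUB r6, r6, #9 → r6=1-9=-8
ADD r4, r4, #4 → r4=200+4=204
SUB r5, r5, #2 → r5=14-2=12
CMP r5, #0  (cmp 12,0)
BGT L1: taken
LDR r1, [r4] → r1=M[204]=-5
AND r6, r6, r1 → r6=(-8)&(-5)=-8
SUB r6, r6, #9 → r6=(-8)-9=-17
ADD r4, r4, #4 → r4=204+4=208
SUB r5, r5, #2 → r5=12-2=10
CMP r5, #0  (cmp 10,0)
BGT L1: taken
LDR r1, [r4] → r1=M[208]=12
AND r6, r6, r1 → r6=(-17)&12=12
SUB r6, r6, #9 → r6=12-9=3
ADD r4, r4, #4 → r4=208+4=212
SUB r5, r5, #2 → r5=10-2=8
CMP r5, #0  (cmp 8,0)
BGT L1: taken
LDR r1, [r4] → r1=M[212]=28
AND r6, r6, r1 → r6=3&28=0
SUB r6, r6, #9 → r6=0-9=-9
ADD r4, r4, #4 → r4=212+4=216
SUB r5, r5, #2 → r5=8-2=6
CMP r5, #0  (cmp 6,0)
BGT L1: taken
LDR r1, [r4] → r1=M[216]=27
AND r6, r6, r1 → r6=(-9)&27=19
SUB r6, r6, #9 → r6=19-9=10
ADD r4, r4, #4 → r4=216+4=220
SUB r5, r5, #2 → r5=6-2=4
CMP r5, #0  (cmp 4,0)
BGT L1: taken
LDR r1, [r4] → r1=M[220]=18
AND r6, r6, r1 → r6=10&18=2
SUB r6, r6, #9 → r6=2-9=-7
ADD r4, r4, #4 → r4=220+4=224
SUB r5, r5, #2 → r5=4-2=2
CMP r5, #0  (cmp 2,0)
BGT L1: taken
LDR r1, [r4] → r1=M[224]=10
AND r6, r6, r1 → r6=(-7)&10=8
SUB r6, r6, #9 → r6=8-9=-1
ADD r4, r4, #4 → r4=224+4=228
SUB r5, r5, #2 → r5=2-2=0
CMP r5, #0  (cmp 0,0)
BGT L1: not taken
STR r1, [212] → M[212]=10
halt.

228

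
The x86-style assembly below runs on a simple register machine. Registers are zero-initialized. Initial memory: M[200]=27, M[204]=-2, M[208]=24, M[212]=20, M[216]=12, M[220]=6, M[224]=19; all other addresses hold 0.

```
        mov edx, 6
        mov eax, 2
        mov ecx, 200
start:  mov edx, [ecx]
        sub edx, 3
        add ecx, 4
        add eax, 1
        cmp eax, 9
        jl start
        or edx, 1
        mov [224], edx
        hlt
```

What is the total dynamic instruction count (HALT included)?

edx=6
eax=2
ecx=200
edx=M[200]=27
edx=27-3=24
ecx=200+4=204
eax=2+1=3
cmp eax, 9  (cmp 3,9)
jl start: taken
edx=M[204]=-2
edx=(-2)-3=-5
ecx=204+4=208
eax=3+1=4
cmp eax, 9  (cmp 4,9)
jl start: taken
edx=M[208]=24
edx=24-3=21
ecx=208+4=212
eax=4+1=5
cmp eax, 9  (cmp 5,9)
jl start: taken
edx=M[212]=20
edx=20-3=17
ecx=212+4=216
eax=5+1=6
cmp eax, 9  (cmp 6,9)
jl start: taken
edx=M[216]=12
edx=12-3=9
ecx=216+4=220
eax=6+1=7
cmp eax, 9  (cmp 7,9)
jl start: taken
edx=M[220]=6
edx=6-3=3
ecx=220+4=224
eax=7+1=8
cmp eax, 9  (cmp 8,9)
jl start: taken
edx=M[224]=19
edx=19-3=16
ecx=224+4=228
eax=8+1=9
cmp eax, 9  (cmp 9,9)
jl start: not taken
edx=16|1=17
mov [224], edx → M[224]=17
halt.
Total executed instructions: 48.

48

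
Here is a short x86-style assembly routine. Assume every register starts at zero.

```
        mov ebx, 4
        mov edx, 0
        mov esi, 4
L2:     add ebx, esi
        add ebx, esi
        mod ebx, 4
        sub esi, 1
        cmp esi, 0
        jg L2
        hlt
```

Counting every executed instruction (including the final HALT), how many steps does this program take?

mov ebx, 4 → ebx=4
mov edx, 0 → edx=0
mov esi, 4 → esi=4
add ebx, esi → ebx=4+4=8
add ebx, esi → ebx=8+4=12
mod ebx, 4 → ebx=12%4=0
sub esi, 1 → esi=4-1=3
cmp esi, 0  (cmp 3,0)
jg L2: taken
add ebx, esi → ebx=0+3=3
add ebx, esi → ebx=3+3=6
mod ebx, 4 → ebx=6%4=2
sub esi, 1 → esi=3-1=2
cmp esi, 0  (cmp 2,0)
jg L2: taken
add ebx, esi → ebx=2+2=4
add ebx, esi → ebx=4+2=6
mod ebx, 4 → ebx=6%4=2
sub esi, 1 → esi=2-1=1
cmp esi, 0  (cmp 1,0)
jg L2: taken
add ebx, esi → ebx=2+1=3
add ebx, esi → ebx=3+1=4
mod ebx, 4 → ebx=4%4=0
sub esi, 1 → esi=1-1=0
cmp esi, 0  (cmp 0,0)
jg L2: not taken
halt.
Total executed instructions: 28.

28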